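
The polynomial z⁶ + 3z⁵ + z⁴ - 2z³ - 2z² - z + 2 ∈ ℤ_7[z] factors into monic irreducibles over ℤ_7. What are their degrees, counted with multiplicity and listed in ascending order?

Write f(z) = z⁶ + 3z⁵ + z⁴ - 2z³ - 2z² - z + 2.
Complete factorization: f(z) = (z⁶ + 3z⁵ + z⁴ - 2z³ - 2z² - z + 2).
Factor degrees with multiplicity: 6 = 6.

6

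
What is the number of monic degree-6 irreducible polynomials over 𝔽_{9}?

88440

By the necklace-counting formula, N_9(6) = (1/6) Σ_{d|6} μ(6/d)·9^d.
Divisors of 6: 1, 2, 3, 6; μ(6/d) for each: 1, -1, -1, 1.
Σ = 9^1 − 9^2 − 9^3 + 9^6 = 530640.
N = 530640/6 = 88440.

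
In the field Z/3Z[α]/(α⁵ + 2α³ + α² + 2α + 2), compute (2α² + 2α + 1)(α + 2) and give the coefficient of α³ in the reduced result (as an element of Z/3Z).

2

Multiply in Z/3Z[α]: (2α² + 2α + 1)·(α + 2) = 2α³ + 2α + 2.
Reduced: 2α³ + 2α + 2.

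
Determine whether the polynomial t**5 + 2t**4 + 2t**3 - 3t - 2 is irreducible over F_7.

Write m(t) = t**5 + 2t**4 + 2t**3 - 3t - 2.
Check for roots in F_7: m(0) = 5; m(1) = 0 → root; m(2) = 2; m(3) = 0 → root; m(4) = 5; m(5) = 2; m(6) = 0 → root.
m(1) = 0, so (t − 1) divides m(t); m is reducible.

No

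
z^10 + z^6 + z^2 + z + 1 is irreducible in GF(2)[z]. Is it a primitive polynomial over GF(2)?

No

Write f(z) = z^10 + z^6 + z^2 + z + 1.
|GF(2^10)^×| = 2^10 − 1 = 1023. Prime factorization: 1023 = 3·11·31.
f is primitive ⇔ z has order 1023 in GF(2)[z]/(f), i.e. z^(1023/q) ≠ 1 for each prime q | 1023.
z^(341) mod f = 1
z^(93) mod f = z^9 + z^8 + z^7 + z^4 + z^3 + z^2.
z^(33) mod f = z^7 + z^6 + z^5 + z^4 + z^2 + z.
Since z^(341) = 1, the order of z divides 341 < 1023; not primitive.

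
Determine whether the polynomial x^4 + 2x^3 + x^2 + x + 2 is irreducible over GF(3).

Write f(x) = x^4 + 2x^3 + x^2 + x + 2.
Check for roots in GF(3): f(0) = 2; f(1) = 1; f(2) = 1.
No roots, so no linear factors.
Monic irreducibles of degree 2 over GF(3): x^2 + 1, x^2 + x + 2, x^2 + 2x + 2.
None of them divide f (all give nonzero remainder).
No irreducible factor of degree ≤ 2 exists, so f is irreducible over GF(3).

Yes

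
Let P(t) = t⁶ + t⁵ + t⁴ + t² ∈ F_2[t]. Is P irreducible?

Check for roots in F_2: P(0) = 0 → root; P(1) = 0 → root.
P(0) = 0, so (t) divides P(t); P is reducible.

No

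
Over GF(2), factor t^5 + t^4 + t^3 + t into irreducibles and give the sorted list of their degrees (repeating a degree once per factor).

Write f(t) = t^5 + t^4 + t^3 + t.
Roots in GF(2): f(0) = 0 → root; f(1) = 0 → root.
Linear factors from roots: (t), (t + 1).
Complete factorization: f(t) = (t)·(t + 1)·(t^3 + t + 1).
Factor degrees with multiplicity: 1 + 1 + 3 = 5.

1, 1, 3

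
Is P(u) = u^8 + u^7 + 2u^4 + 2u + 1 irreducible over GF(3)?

Yes

Check for roots in GF(3): P(0) = 1; P(1) = 1; P(2) = 1.
No roots, so no linear factors.
Monic irreducibles of degree 2 over GF(3): u^2 + 1, u^2 + u + 2, u^2 + 2u + 2.
None of them divide P (all give nonzero remainder).
Degree-3 irreducible divisors: test the 8 monic irreducibles of degree 3 over GF(3).
None of them divide P (all give nonzero remainder).
Degree-4 irreducible divisors: test the 18 monic irreducibles of degree 4 over GF(3).
None of them divide P (all give nonzero remainder).
No irreducible factor of degree ≤ 4 exists, so P is irreducible over GF(3).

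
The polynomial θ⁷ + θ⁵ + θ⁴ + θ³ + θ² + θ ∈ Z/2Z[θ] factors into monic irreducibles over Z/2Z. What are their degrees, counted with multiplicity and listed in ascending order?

Write h(θ) = θ⁷ + θ⁵ + θ⁴ + θ³ + θ² + θ.
Roots in Z/2Z: h(0) = 0 → root; h(1) = 0 → root.
Linear factors from roots: (θ), (θ + 1).
Complete factorization: h(θ) = (θ)·(θ + 1)^2·(θ⁴ + θ + 1).
Factor degrees with multiplicity: 1 + 1 + 1 + 4 = 7.

1, 1, 1, 4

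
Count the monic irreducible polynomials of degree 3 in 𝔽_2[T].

2

The number of monic irreducibles of degree 3 over GF(2) is (1/3)·Σ_{d∣3} μ(3/d) 2^d.
Divisors of 3: 1, 3; μ(3/d) for each: -1, 1.
Σ = − 2^1 + 2^3 = 6.
N = 6/3 = 2.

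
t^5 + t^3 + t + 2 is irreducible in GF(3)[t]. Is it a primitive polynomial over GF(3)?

Write f(t) = t^5 + t^3 + t + 2.
|GF(3^5)^×| = 3^5 − 1 = 242. Prime factorization: 242 = 2·11^2.
f is primitive ⇔ t has order 242 in GF(3)[t]/(f), i.e. t^(242/q) ≠ 1 for each prime q | 242.
t^(121) mod f = 1
t^(22) mod f = t^4 + t^2 + 2.
Since t^(121) = 1, the order of t divides 121 < 242; not primitive.

No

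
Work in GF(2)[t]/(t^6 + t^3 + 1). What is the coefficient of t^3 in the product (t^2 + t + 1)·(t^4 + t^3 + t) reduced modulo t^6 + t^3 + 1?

Multiply in GF(2)[t]: (t^2 + t + 1)·(t^4 + t^3 + t) = t^6 + t^2 + t.
Reduce using t^6 ≡ t^3 + 1 (mod t^6 + t^3 + 1).
Reduced: t^3 + t^2 + t + 1.

1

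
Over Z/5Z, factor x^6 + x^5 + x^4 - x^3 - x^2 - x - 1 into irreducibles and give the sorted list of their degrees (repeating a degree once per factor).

6

Write h(x) = x^6 + x^5 + x^4 - x^3 - x^2 - x - 1.
Roots in Z/5Z: h(0) = 4; h(1) = 4; h(2) = 2; h(3) = 3; h(4) = 1.
Complete factorization: h(x) = (x^6 + x^5 + x^4 - x^3 - x^2 - x - 1).
Factor degrees with multiplicity: 6 = 6.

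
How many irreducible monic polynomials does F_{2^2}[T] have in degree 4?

Gauss's count: N_{4}(4) = (1/4) Σ_{d|4} μ(4/d)·4^d.
Divisors of 4: 1, 2, 4; μ(4/d) for each: 0, -1, 1.
Σ = − 4^2 + 4^4 = 240.
N = 240/4 = 60.

60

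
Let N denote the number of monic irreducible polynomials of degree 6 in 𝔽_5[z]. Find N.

By the necklace-counting formula, N_5(6) = (1/6) Σ_{d|6} μ(6/d)·5^d.
Divisors of 6: 1, 2, 3, 6; μ(6/d) for each: 1, -1, -1, 1.
Σ = 5^1 − 5^2 − 5^3 + 5^6 = 15480.
N = 15480/6 = 2580.

2580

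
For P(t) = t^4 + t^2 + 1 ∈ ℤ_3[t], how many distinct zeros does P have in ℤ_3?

2

Evaluate at each of the 3 elements of ℤ_3:
P(0) = 1; P(1) = 0 → root; P(2) = 0 → root.
Roots: {1, 2}.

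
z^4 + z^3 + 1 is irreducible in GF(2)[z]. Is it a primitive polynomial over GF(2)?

Yes

Write f(z) = z^4 + z^3 + 1.
|GF(2^4)^×| = 2^4 − 1 = 15. Prime factorization: 15 = 3·5.
f is primitive ⇔ z has order 15 in GF(2)[z]/(f), i.e. z^(15/q) ≠ 1 for each prime q | 15.
z^(5) mod f = z^3 + z + 1.
z^(3) mod f = z^3.
None equal 1, so z has full order 15; f is primitive.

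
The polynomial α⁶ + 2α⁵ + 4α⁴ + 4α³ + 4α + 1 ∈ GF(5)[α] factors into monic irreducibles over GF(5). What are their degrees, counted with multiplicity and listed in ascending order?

Write h(α) = α⁶ + 2α⁵ + 4α⁴ + 4α³ + 4α + 1.
Roots in GF(5): h(0) = 1; h(1) = 1; h(2) = 3; h(3) = 0 → root; h(4) = 1.
Linear factors from roots: (α + 2).
Complete factorization: h(α) = (α + 2)·(α² + 3)·(α³ + α + 1).
Factor degrees with multiplicity: 1 + 2 + 3 = 6.

1, 2, 3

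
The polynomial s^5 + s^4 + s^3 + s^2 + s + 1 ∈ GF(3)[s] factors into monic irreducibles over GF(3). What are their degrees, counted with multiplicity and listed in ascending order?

1, 1, 1, 1, 1

Write h(s) = s^5 + s^4 + s^3 + s^2 + s + 1.
Roots in GF(3): h(0) = 1; h(1) = 0 → root; h(2) = 0 → root.
Linear factors from roots: (s + 2), (s + 1).
Complete factorization: h(s) = (s + 2)^2·(s + 1)^3.
Factor degrees with multiplicity: 1 + 1 + 1 + 1 + 1 = 5.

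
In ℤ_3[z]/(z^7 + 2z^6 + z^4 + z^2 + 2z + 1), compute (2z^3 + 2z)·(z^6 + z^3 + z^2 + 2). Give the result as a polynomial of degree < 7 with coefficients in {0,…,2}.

z^6 + 2z^4 + 2z^2 + 2

Multiply in ℤ_3[z]: (2z^3 + 2z)·(z^6 + z^3 + z^2 + 2) = 2z^9 + 2z^7 + 2z^6 + 2z^5 + 2z^4 + z.
Reduce using z^7 ≡ z^6 + 2z^4 + 2z^2 + z + 2 (mod z^7 + 2z^6 + z^4 + z^2 + 2z + 1).
Reduced: z^6 + 2z^4 + 2z^2 + 2.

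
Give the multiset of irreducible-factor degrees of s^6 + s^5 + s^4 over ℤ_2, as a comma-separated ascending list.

Write g(s) = s^6 + s^5 + s^4.
Roots in ℤ_2: g(0) = 0 → root; g(1) = 1.
Linear factors from roots: (s).
Complete factorization: g(s) = (s)^4·(s^2 + s + 1).
Factor degrees with multiplicity: 1 + 1 + 1 + 1 + 2 = 6.

1, 1, 1, 1, 2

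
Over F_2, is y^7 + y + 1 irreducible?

Write f(y) = y^7 + y + 1.
Check for roots in F_2: f(0) = 1; f(1) = 1.
No roots, so no linear factors.
Monic irreducibles of degree 2 over GF(2): y^2 + y + 1.
None of them divide f (all give nonzero remainder).
Monic irreducibles of degree 3 over GF(2): y^3 + y + 1, y^3 + y^2 + 1.
None of them divide f (all give nonzero remainder).
No irreducible factor of degree ≤ 3 exists, so f is irreducible over GF(2).

Yes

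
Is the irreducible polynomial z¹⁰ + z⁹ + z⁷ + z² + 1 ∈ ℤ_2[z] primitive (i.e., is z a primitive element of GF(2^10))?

Write f(z) = z¹⁰ + z⁹ + z⁷ + z² + 1.
|GF(2^10)^×| = 2^10 − 1 = 1023. Prime factorization: 1023 = 3·11·31.
f is primitive ⇔ z has order 1023 in GF(2)[z]/(f), i.e. z^(1023/q) ≠ 1 for each prime q | 1023.
z^(341) mod f = z⁸ + z⁵.
z^(93) mod f = 1
z^(33) mod f = z⁹ + 1.
Since z^(93) = 1, the order of z divides 93 < 1023; not primitive.

No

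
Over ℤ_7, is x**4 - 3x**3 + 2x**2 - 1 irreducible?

Yes

Write f(x) = x**4 - 3x**3 + 2x**2 - 1.
Check for roots in ℤ_7: f(0) = 6; f(1) = 6; f(2) = 6; f(3) = 3; f(4) = 4; f(5) = 5; f(6) = 5.
No roots, so no linear factors.
Degree-2 irreducible divisors: test the 21 monic irreducibles of degree 2 over GF(7).
None of them divide f (all give nonzero remainder).
No irreducible factor of degree ≤ 2 exists, so f is irreducible over GF(7).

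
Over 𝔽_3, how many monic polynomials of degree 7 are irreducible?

312

Gauss's count: N_{3}(7) = (1/7) Σ_{d|7} μ(7/d)·3^d.
Divisors of 7: 1, 7; μ(7/d) for each: -1, 1.
Σ = − 3^1 + 3^7 = 2184.
N = 2184/7 = 312.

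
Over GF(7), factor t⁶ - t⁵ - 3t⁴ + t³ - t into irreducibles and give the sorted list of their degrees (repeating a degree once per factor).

1, 1, 2, 2

Write f(t) = t⁶ - t⁵ - 3t⁴ + t³ - t.
Linear factors from roots: (t), (t + 2).
Complete factorization: f(t) = (t)·(t + 2)·(t² - 3)·(t² - 3t - 1).
Factor degrees with multiplicity: 1 + 1 + 2 + 2 = 6.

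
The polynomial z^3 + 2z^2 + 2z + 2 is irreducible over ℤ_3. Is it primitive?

No

Write f(z) = z^3 + 2z^2 + 2z + 2.
|GF(3^3)^×| = 3^3 − 1 = 26. Prime factorization: 26 = 2·13.
f is primitive ⇔ z has order 26 in GF(3)[z]/(f), i.e. z^(26/q) ≠ 1 for each prime q | 26.
z^(13) mod f = 1
z^(2) mod f = z^2.
Since z^(13) = 1, the order of z divides 13 < 26; not primitive.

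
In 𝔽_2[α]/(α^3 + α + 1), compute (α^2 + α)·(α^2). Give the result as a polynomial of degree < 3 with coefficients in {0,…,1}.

α^2 + 1

Multiply in 𝔽_2[α]: (α^2 + α)·(α^2) = α^4 + α^3.
Reduce using α^3 ≡ α + 1 (mod α^3 + α + 1).
Reduced: α^2 + 1.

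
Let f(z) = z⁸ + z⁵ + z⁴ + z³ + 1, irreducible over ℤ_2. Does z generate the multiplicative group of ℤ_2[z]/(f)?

No

|GF(2^8)^×| = 2^8 − 1 = 255. Prime factorization: 255 = 3·5·17.
f is primitive ⇔ z has order 255 in GF(2)[z]/(f), i.e. z^(255/q) ≠ 1 for each prime q | 255.
z^(85) mod f = 1
z^(51) mod f = 1
z^(15) mod f = z⁶ + z³ + z² + z.
Since z^(85) = 1, the order of z divides 85 < 255; not primitive.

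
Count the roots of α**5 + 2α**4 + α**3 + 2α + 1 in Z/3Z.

0

Write g(α) = α**5 + 2α**4 + α**3 + 2α + 1.
Evaluate at each of the 3 elements of Z/3Z:
g(0) = 1; g(1) = 1; g(2) = 2.
No element is a root.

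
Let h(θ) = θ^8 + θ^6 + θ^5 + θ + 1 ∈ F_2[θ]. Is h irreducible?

Yes

Check for roots in F_2: h(0) = 1; h(1) = 1.
No roots, so no linear factors.
Monic irreducibles of degree 2 over GF(2): θ^2 + θ + 1.
None of them divide h (all give nonzero remainder).
Monic irreducibles of degree 3 over GF(2): θ^3 + θ + 1, θ^3 + θ^2 + 1.
None of them divide h (all give nonzero remainder).
Monic irreducibles of degree 4 over GF(2): θ^4 + θ + 1, θ^4 + θ^3 + 1, θ^4 + θ^3 + θ^2 + θ + 1.
None of them divide h (all give nonzero remainder).
No irreducible factor of degree ≤ 4 exists, so h is irreducible over GF(2).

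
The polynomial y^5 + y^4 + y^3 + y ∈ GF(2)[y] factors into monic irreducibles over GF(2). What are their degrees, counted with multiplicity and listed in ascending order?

Write h(y) = y^5 + y^4 + y^3 + y.
Roots in GF(2): h(0) = 0 → root; h(1) = 0 → root.
Linear factors from roots: (y), (y + 1).
Complete factorization: h(y) = (y)·(y + 1)·(y^3 + y + 1).
Factor degrees with multiplicity: 1 + 1 + 3 = 5.

1, 1, 3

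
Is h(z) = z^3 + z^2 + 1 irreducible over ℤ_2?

Yes

Check for roots in ℤ_2: h(0) = 1; h(1) = 1.
No roots. A degree-3 polynomial over a field with no linear factor is irreducible.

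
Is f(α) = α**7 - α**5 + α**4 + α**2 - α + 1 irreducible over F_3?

Check for roots in F_3: f(0) = 1; f(1) = 2; f(2) = 1.
No roots, so no linear factors.
Monic irreducibles of degree 2 over GF(3): α**2 + 1, α**2 + α - 1, α**2 - α - 1.
None of them divide f (all give nonzero remainder).
Degree-3 irreducible divisors: test the 8 monic irreducibles of degree 3 over GF(3).
None of them divide f (all give nonzero remainder).
No irreducible factor of degree ≤ 3 exists, so f is irreducible over GF(3).

Yes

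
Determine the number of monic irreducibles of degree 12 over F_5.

20343700

By the necklace-counting formula, N_5(12) = (1/12) Σ_{d|12} μ(12/d)·5^d.
Divisors of 12: 1, 2, 3, 4, 6, 12; μ(12/d) for each: 0, 1, 0, -1, -1, 1.
Σ = 5^2 − 5^4 − 5^6 + 5^12 = 244124400.
N = 244124400/12 = 20343700.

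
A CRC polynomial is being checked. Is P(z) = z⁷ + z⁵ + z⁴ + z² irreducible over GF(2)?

Check for roots in GF(2): P(0) = 0 → root; P(1) = 0 → root.
P(0) = 0, so (z) divides P(z); P is reducible.

No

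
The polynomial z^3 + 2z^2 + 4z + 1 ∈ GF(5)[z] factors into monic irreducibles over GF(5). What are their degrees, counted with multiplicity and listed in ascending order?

Write g(z) = z^3 + 2z^2 + 4z + 1.
Roots in GF(5): g(0) = 1; g(1) = 3; g(2) = 0 → root; g(3) = 3; g(4) = 3.
Linear factors from roots: (z + 3).
Complete factorization: g(z) = (z + 3)·(z^2 + 4z + 2).
Factor degrees with multiplicity: 1 + 2 = 3.

1, 2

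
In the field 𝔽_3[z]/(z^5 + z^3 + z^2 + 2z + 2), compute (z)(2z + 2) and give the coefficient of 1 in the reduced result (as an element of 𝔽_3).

Multiply in 𝔽_3[z]: (z)·(2z + 2) = 2z^2 + 2z.
Reduced: 2z^2 + 2z.

0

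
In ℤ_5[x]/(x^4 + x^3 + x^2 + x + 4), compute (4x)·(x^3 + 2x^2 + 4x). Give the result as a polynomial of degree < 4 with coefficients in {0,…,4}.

4x^3 + 2x^2 + x + 4

Multiply in ℤ_5[x]: (4x)·(x^3 + 2x^2 + 4x) = 4x^4 + 3x^3 + x^2.
Reduce using x^4 ≡ 4x^3 + 4x^2 + 4x + 1 (mod x^4 + x^3 + x^2 + x + 4).
Reduced: 4x^3 + 2x^2 + x + 4.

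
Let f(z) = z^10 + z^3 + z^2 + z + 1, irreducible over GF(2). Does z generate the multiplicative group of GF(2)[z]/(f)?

|GF(2^10)^×| = 2^10 − 1 = 1023. Prime factorization: 1023 = 3·11·31.
f is primitive ⇔ z has order 1023 in GF(2)[z]/(f), i.e. z^(1023/q) ≠ 1 for each prime q | 1023.
z^(341) mod f = 1
z^(93) mod f = z^7 + z^6 + z^5 + z^4 + z^2.
z^(33) mod f = z^5 + z^4 + z^3 + z.
Since z^(341) = 1, the order of z divides 341 < 1023; not primitive.

No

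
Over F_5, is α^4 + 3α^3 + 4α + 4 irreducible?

Yes

Write h(α) = α^4 + 3α^3 + 4α + 4.
Check for roots in F_5: h(0) = 4; h(1) = 2; h(2) = 2; h(3) = 3; h(4) = 3.
No roots, so no linear factors.
Degree-2 irreducible divisors: test the 10 monic irreducibles of degree 2 over GF(5).
None of them divide h (all give nonzero remainder).
No irreducible factor of degree ≤ 2 exists, so h is irreducible over GF(5).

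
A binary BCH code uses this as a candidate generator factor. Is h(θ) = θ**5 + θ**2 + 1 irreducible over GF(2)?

Check for roots in GF(2): h(0) = 1; h(1) = 1.
No roots, so no linear factors.
Monic irreducibles of degree 2 over GF(2): θ**2 + θ + 1.
None of them divide h (all give nonzero remainder).
No irreducible factor of degree ≤ 2 exists, so h is irreducible over GF(2).

Yes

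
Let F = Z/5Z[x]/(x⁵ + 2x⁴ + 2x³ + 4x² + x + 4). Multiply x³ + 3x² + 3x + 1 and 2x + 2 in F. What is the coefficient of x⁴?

Multiply in Z/5Z[x]: (x³ + 3x² + 3x + 1)·(2x + 2) = 2x⁴ + 3x³ + 2x² + 3x + 2.
Reduced: 2x⁴ + 3x³ + 2x² + 3x + 2.

2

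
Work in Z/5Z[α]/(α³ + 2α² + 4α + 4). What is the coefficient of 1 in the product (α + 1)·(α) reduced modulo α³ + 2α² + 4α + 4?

Multiply in Z/5Z[α]: (α + 1)·(α) = α² + α.
Reduced: α² + α.

0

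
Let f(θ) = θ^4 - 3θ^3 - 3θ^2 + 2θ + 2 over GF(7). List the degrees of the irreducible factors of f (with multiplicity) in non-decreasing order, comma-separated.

1, 1, 2

Linear factors from roots: (θ - 2).
Complete factorization: f(θ) = (θ - 2)^2·(θ^2 + θ - 3).
Factor degrees with multiplicity: 1 + 1 + 2 = 4.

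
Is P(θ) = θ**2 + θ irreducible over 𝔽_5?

No

Check for roots in 𝔽_5: P(0) = 0 → root; P(1) = 2; P(2) = 1; P(3) = 2; P(4) = 0 → root.
P(0) = 0, so (θ) divides P(θ); P is reducible.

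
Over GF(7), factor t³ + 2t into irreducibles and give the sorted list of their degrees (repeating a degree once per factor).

Write h(t) = t³ + 2t.
Linear factors from roots: (t).
Complete factorization: h(t) = (t)·(t² + 2).
Factor degrees with multiplicity: 1 + 2 = 3.

1, 2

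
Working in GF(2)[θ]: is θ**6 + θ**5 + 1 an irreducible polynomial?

Write m(θ) = θ**6 + θ**5 + 1.
Check for roots in GF(2): m(0) = 1; m(1) = 1.
No roots, so no linear factors.
Monic irreducibles of degree 2 over GF(2): θ**2 + θ + 1.
None of them divide m (all give nonzero remainder).
Monic irreducibles of degree 3 over GF(2): θ**3 + θ + 1, θ**3 + θ**2 + 1.
None of them divide m (all give nonzero remainder).
No irreducible factor of degree ≤ 3 exists, so m is irreducible over GF(2).

Yes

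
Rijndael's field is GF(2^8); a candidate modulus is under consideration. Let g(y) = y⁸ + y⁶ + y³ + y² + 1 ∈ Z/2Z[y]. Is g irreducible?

Yes

Check for roots in Z/2Z: g(0) = 1; g(1) = 1.
No roots, so no linear factors.
Monic irreducibles of degree 2 over GF(2): y² + y + 1.
None of them divide g (all give nonzero remainder).
Monic irreducibles of degree 3 over GF(2): y³ + y + 1, y³ + y² + 1.
None of them divide g (all give nonzero remainder).
Monic irreducibles of degree 4 over GF(2): y⁴ + y + 1, y⁴ + y³ + 1, y⁴ + y³ + y² + y + 1.
None of them divide g (all give nonzero remainder).
No irreducible factor of degree ≤ 4 exists, so g is irreducible over GF(2).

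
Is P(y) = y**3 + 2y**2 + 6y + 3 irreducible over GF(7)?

Check for roots in GF(7): P(0) = 3; P(1) = 5; P(2) = 3; P(3) = 3; P(4) = 4; P(5) = 5; P(6) = 5.
No roots. A degree-3 polynomial over a field with no linear factor is irreducible.

Yes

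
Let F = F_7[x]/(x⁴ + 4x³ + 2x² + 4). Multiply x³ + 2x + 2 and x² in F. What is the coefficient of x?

Multiply in F_7[x]: (x³ + 2x + 2)·(x²) = x⁵ + 2x³ + 2x².
Reduce using x⁴ ≡ 3x³ + 5x² + 3 (mod x⁴ + 4x³ + 2x² + 4).
Reduced: 2x³ + 3x² + 3x + 2.

3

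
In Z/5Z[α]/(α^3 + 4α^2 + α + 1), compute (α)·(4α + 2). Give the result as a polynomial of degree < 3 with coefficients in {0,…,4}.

Multiply in Z/5Z[α]: (α)·(4α + 2) = 4α^2 + 2α.
Reduced: 4α^2 + 2α.

4α^2 + 2α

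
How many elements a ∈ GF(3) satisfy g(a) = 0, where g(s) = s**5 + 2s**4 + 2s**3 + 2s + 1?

Evaluate at each of the 3 elements of GF(3):
g(0) = 1; g(1) = 2; g(2) = 1.
No element is a root.

0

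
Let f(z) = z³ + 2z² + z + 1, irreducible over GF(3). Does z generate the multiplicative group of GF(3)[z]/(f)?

|GF(3^3)^×| = 3^3 − 1 = 26. Prime factorization: 26 = 2·13.
f is primitive ⇔ z has order 26 in GF(3)[z]/(f), i.e. z^(26/q) ≠ 1 for each prime q | 26.
z^(13) mod f = 2.
z^(2) mod f = z².
None equal 1, so z has full order 26; f is primitive.

Yes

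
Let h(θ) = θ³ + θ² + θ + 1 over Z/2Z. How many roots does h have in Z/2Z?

1

Evaluate at each of the 2 elements of Z/2Z:
h(0) = 1; h(1) = 0 → root.
Roots: {1}.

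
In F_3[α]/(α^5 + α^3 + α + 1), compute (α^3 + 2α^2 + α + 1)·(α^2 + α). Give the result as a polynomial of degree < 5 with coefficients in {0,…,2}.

Multiply in F_3[α]: (α^3 + 2α^2 + α + 1)·(α^2 + α) = α^5 + 2α^2 + α.
Reduce using α^5 ≡ 2α^3 + 2α + 2 (mod α^5 + α^3 + α + 1).
Reduced: 2α^3 + 2α^2 + 2.

2α^3 + 2α^2 + 2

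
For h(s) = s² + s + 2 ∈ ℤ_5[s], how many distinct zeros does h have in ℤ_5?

0

Evaluate at each of the 5 elements of ℤ_5:
h(0) = 2; h(1) = 4; h(2) = 3; h(3) = 4; h(4) = 2.
No element is a root.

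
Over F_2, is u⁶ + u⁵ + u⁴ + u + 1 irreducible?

Yes

Write P(u) = u⁶ + u⁵ + u⁴ + u + 1.
Check for roots in F_2: P(0) = 1; P(1) = 1.
No roots, so no linear factors.
Monic irreducibles of degree 2 over GF(2): u² + u + 1.
None of them divide P (all give nonzero remainder).
Monic irreducibles of degree 3 over GF(2): u³ + u + 1, u³ + u² + 1.
None of them divide P (all give nonzero remainder).
No irreducible factor of degree ≤ 3 exists, so P is irreducible over GF(2).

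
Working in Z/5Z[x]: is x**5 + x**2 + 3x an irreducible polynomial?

Write g(x) = x**5 + x**2 + 3x.
Check for roots in Z/5Z: g(0) = 0 → root; g(1) = 0 → root; g(2) = 2; g(3) = 1; g(4) = 2.
g(0) = 0, so (x) divides g(x); g is reducible.

No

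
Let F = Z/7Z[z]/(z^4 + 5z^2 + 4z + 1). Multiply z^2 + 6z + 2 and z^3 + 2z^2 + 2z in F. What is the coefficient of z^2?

0

Multiply in Z/7Z[z]: (z^2 + 6z + 2)·(z^3 + 2z^2 + 2z) = z^5 + z^4 + 2z^3 + 2z^2 + 4z.
Reduce using z^4 ≡ 2z^2 + 3z + 6 (mod z^4 + 5z^2 + 4z + 1).
Reduced: 4z^3 + 6z + 6.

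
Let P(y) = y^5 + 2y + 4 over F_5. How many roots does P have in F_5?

1

Evaluate at each of the 5 elements of F_5:
P(0) = 4; P(1) = 2; P(2) = 0 → root; P(3) = 3; P(4) = 1.
Roots: {2}.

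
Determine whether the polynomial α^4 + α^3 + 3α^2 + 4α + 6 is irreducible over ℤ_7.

Write m(α) = α^4 + α^3 + 3α^2 + 4α + 6.
Check for roots in ℤ_7: m(0) = 6; m(1) = 1; m(2) = 1; m(3) = 6; m(4) = 5; m(5) = 4; m(6) = 5.
No roots, so no linear factors.
Degree-2 irreducible divisors: test the 21 monic irreducibles of degree 2 over GF(7).
α^2 + 2α + 2 divides m: m(α) = (α^2 + 2α + 2)·(α^2 + 6α + 3).

No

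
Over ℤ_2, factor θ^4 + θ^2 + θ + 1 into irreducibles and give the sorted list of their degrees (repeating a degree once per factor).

Write h(θ) = θ^4 + θ^2 + θ + 1.
Roots in ℤ_2: h(0) = 1; h(1) = 0 → root.
Linear factors from roots: (θ + 1).
Complete factorization: h(θ) = (θ + 1)·(θ^3 + θ^2 + 1).
Factor degrees with multiplicity: 1 + 3 = 4.

1, 3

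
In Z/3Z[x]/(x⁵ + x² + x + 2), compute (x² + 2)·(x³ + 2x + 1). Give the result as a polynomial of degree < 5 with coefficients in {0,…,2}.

x^3

Multiply in Z/3Z[x]: (x² + 2)·(x³ + 2x + 1) = x⁵ + x³ + x² + x + 2.
Reduce using x⁵ ≡ 2x² + 2x + 1 (mod x⁵ + x² + x + 2).
Reduced: x³.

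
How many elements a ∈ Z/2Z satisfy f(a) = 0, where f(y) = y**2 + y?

2

Evaluate at each of the 2 elements of Z/2Z:
f(0) = 0 → root; f(1) = 0 → root.
Roots: {0, 1}.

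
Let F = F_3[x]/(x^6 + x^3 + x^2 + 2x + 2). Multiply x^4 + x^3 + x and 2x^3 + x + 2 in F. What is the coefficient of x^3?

Multiply in F_3[x]: (x^4 + x^3 + x)·(2x^3 + x + 2) = 2x^7 + 2x^6 + x^5 + 2x^4 + 2x^3 + x^2 + 2x.
Reduce using x^6 ≡ 2x^3 + 2x^2 + x + 1 (mod x^6 + x^3 + x^2 + 2x + 2).
Reduced: x^5 + x^3 + x^2 + 2.

1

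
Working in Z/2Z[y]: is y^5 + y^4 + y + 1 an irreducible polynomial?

No

Write P(y) = y^5 + y^4 + y + 1.
Check for roots in Z/2Z: P(0) = 1; P(1) = 0 → root.
P(1) = 0, so (y − 1) divides P(y); P is reducible.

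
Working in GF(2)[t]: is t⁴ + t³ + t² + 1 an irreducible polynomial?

No

Write f(t) = t⁴ + t³ + t² + 1.
Check for roots in GF(2): f(0) = 1; f(1) = 0 → root.
f(1) = 0, so (t − 1) divides f(t); f is reducible.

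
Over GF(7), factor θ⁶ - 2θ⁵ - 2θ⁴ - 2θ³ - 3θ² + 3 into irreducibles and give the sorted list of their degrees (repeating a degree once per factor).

Write g(θ) = θ⁶ - 2θ⁵ - 2θ⁴ - 2θ³ - 3θ² + 3.
Complete factorization: g(θ) = (θ² + θ + 3)·(θ² + 2θ + 3)·(θ² + 2θ - 2).
Factor degrees with multiplicity: 2 + 2 + 2 = 6.

2, 2, 2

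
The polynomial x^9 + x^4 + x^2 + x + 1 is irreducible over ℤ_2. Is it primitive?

Write f(x) = x^9 + x^4 + x^2 + x + 1.
|GF(2^9)^×| = 2^9 − 1 = 511. Prime factorization: 511 = 7·73.
f is primitive ⇔ x has order 511 in GF(2)[x]/(f), i.e. x^(511/q) ≠ 1 for each prime q | 511.
x^(73) mod f = 1
x^(7) mod f = x^7.
Since x^(73) = 1, the order of x divides 73 < 511; not primitive.

No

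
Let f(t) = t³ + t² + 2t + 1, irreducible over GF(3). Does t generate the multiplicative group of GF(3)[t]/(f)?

|GF(3^3)^×| = 3^3 − 1 = 26. Prime factorization: 26 = 2·13.
f is primitive ⇔ t has order 26 in GF(3)[t]/(f), i.e. t^(26/q) ≠ 1 for each prime q | 26.
t^(13) mod f = 2.
t^(2) mod f = t².
None equal 1, so t has full order 26; f is primitive.

Yes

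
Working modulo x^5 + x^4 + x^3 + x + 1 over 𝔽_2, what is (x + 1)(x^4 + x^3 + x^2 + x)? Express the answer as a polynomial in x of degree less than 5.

x^4 + x^3 + 1

Multiply in 𝔽_2[x]: (x + 1)·(x^4 + x^3 + x^2 + x) = x^5 + x.
Reduce using x^5 ≡ x^4 + x^3 + x + 1 (mod x^5 + x^4 + x^3 + x + 1).
Reduced: x^4 + x^3 + 1.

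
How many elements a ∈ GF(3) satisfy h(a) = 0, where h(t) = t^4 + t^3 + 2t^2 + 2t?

Evaluate at each of the 3 elements of GF(3):
h(0) = 0 → root; h(1) = 0 → root; h(2) = 0 → root.
Roots: {0, 1, 2}.

3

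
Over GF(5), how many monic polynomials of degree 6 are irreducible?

2580

The number of monic irreducibles of degree 6 over GF(5) is (1/6)·Σ_{d∣6} μ(6/d) 5^d.
Divisors of 6: 1, 2, 3, 6; μ(6/d) for each: 1, -1, -1, 1.
Σ = 5^1 − 5^2 − 5^3 + 5^6 = 15480.
N = 15480/6 = 2580.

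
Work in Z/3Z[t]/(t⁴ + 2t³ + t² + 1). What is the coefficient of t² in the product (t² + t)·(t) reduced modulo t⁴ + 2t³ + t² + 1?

Multiply in Z/3Z[t]: (t² + t)·(t) = t³ + t².
Reduced: t³ + t².

1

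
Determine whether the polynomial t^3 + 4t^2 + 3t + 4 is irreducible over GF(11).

Write h(t) = t^3 + 4t^2 + 3t + 4.
Check each element of GF(11) for a root: h(0)=4, h(1)=1, h(2)=1, h(3)=10, h(4)=1, h(5)=2, h(6)=8, h(7)=3, h(8)=4, h(9)=6, h(10)=4.
No roots. A degree-3 polynomial over a field with no linear factor is irreducible.

Yes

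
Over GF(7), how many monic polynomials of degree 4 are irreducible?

x^(7^4) − x is the product of all monic irreducibles of degree dividing 4; Möbius inversion gives N = (1/4) Σ μ(4/d)·7^d.
Divisors of 4: 1, 2, 4; μ(4/d) for each: 0, -1, 1.
Σ = − 7^2 + 7^4 = 2352.
N = 2352/4 = 588.

588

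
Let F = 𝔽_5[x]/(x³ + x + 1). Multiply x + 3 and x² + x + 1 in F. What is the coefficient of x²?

4

Multiply in 𝔽_5[x]: (x + 3)·(x² + x + 1) = x³ + 4x² + 4x + 3.
Reduce using x³ ≡ 4x + 4 (mod x³ + x + 1).
Reduced: 4x² + 3x + 2.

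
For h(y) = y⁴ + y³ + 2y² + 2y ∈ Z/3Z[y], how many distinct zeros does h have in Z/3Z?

3

Evaluate at each of the 3 elements of Z/3Z:
h(0) = 0 → root; h(1) = 0 → root; h(2) = 0 → root.
Roots: {0, 1, 2}.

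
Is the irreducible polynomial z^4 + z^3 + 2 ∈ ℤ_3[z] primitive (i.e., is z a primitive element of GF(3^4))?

Yes

Write f(z) = z^4 + z^3 + 2.
|GF(3^4)^×| = 3^4 − 1 = 80. Prime factorization: 80 = 2^4·5.
f is primitive ⇔ z has order 80 in GF(3)[z]/(f), i.e. z^(80/q) ≠ 1 for each prime q | 80.
z^(40) mod f = 2.
z^(16) mod f = 2z^2 + 2z + 2.
None equal 1, so z has full order 80; f is primitive.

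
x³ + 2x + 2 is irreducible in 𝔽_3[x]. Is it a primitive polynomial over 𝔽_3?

No

Write f(x) = x³ + 2x + 2.
|GF(3^3)^×| = 3^3 − 1 = 26. Prime factorization: 26 = 2·13.
f is primitive ⇔ x has order 26 in GF(3)[x]/(f), i.e. x^(26/q) ≠ 1 for each prime q | 26.
x^(13) mod f = 1
x^(2) mod f = x².
Since x^(13) = 1, the order of x divides 13 < 26; not primitive.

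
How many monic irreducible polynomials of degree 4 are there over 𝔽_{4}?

The number of monic irreducibles of degree 4 over GF(4) is (1/4)·Σ_{d∣4} μ(4/d) 4^d.
Divisors of 4: 1, 2, 4; μ(4/d) for each: 0, -1, 1.
Σ = − 4^2 + 4^4 = 240.
N = 240/4 = 60.

60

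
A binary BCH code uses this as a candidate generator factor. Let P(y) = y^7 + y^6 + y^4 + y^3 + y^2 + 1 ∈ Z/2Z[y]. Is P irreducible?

Check for roots in Z/2Z: P(0) = 1; P(1) = 0 → root.
P(1) = 0, so (y − 1) divides P(y); P is reducible.

No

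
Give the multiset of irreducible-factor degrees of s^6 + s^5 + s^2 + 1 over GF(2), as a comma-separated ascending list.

Write g(s) = s^6 + s^5 + s^2 + 1.
Roots in GF(2): g(0) = 1; g(1) = 0 → root.
Linear factors from roots: (s + 1).
Complete factorization: g(s) = (s + 1)·(s^2 + s + 1)·(s^3 + s^2 + 1).
Factor degrees with multiplicity: 1 + 2 + 3 = 6.

1, 2, 3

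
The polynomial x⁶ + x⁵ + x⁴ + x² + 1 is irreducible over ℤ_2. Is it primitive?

Write f(x) = x⁶ + x⁵ + x⁴ + x² + 1.
|GF(2^6)^×| = 2^6 − 1 = 63. Prime factorization: 63 = 3^2·7.
f is primitive ⇔ x has order 63 in GF(2)[x]/(f), i.e. x^(63/q) ≠ 1 for each prime q | 63.
x^(21) mod f = 1
x^(9) mod f = x³ + 1.
Since x^(21) = 1, the order of x divides 21 < 63; not primitive.

No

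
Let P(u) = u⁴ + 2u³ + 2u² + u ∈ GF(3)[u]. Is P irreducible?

No

Check for roots in GF(3): P(0) = 0 → root; P(1) = 0 → root; P(2) = 0 → root.
P(0) = 0, so (u) divides P(u); P is reducible.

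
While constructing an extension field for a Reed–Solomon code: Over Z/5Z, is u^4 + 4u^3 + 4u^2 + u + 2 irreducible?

No

Write m(u) = u^4 + 4u^3 + 4u^2 + u + 2.
Check for roots in Z/5Z: m(0) = 2; m(1) = 2; m(2) = 3; m(3) = 0 → root; m(4) = 2.
m(3) = 0, so (u − 3) divides m(u); m is reducible.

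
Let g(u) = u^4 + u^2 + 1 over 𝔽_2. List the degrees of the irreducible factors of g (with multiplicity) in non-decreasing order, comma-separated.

Roots in 𝔽_2: g(0) = 1; g(1) = 1.
Complete factorization: g(u) = (u^2 + u + 1)^2.
Factor degrees with multiplicity: 2 + 2 = 4.

2, 2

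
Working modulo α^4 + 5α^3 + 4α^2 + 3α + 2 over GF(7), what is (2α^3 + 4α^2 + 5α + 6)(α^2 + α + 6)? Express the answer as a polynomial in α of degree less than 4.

5α^3 + 3α^2 + 2α + 2

Multiply in GF(7)[α]: (2α^3 + 4α^2 + 5α + 6)·(α^2 + α + 6) = 2α^5 + 6α^4 + α + 1.
Reduce using α^4 ≡ 2α^3 + 3α^2 + 4α + 5 (mod α^4 + 5α^3 + 4α^2 + 3α + 2).
Reduced: 5α^3 + 3α^2 + 2α + 2.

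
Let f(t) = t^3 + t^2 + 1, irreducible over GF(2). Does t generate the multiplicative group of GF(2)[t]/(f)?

|GF(2^3)^×| = 2^3 − 1 = 7. Prime factorization: 7 = 7.
f is primitive ⇔ t has order 7 in GF(2)[t]/(f), i.e. t^(7/q) ≠ 1 for each prime q | 7.
t^(1) mod f = t.
None equal 1, so t has full order 7; f is primitive.

Yes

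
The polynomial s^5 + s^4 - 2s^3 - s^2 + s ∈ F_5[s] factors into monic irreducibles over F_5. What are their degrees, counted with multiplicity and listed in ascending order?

1, 1, 1, 1, 1

Write f(s) = s^5 + s^4 - 2s^3 - s^2 + s.
Roots in F_5: f(0) = 0 → root; f(1) = 0 → root; f(2) = 0 → root; f(3) = 4; f(4) = 0 → root.
Linear factors from roots: (s), (s - 1), (s - 2), (s + 1).
Complete factorization: f(s) = (s)·(s + 1)·(s - 1)·(s - 2)^2.
Factor degrees with multiplicity: 1 + 1 + 1 + 1 + 1 = 5.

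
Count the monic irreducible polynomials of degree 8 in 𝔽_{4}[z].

The number of monic irreducibles of degree 8 over GF(4) is (1/8)·Σ_{d∣8} μ(8/d) 4^d.
Divisors of 8: 1, 2, 4, 8; μ(8/d) for each: 0, 0, -1, 1.
Σ = − 4^4 + 4^8 = 65280.
N = 65280/8 = 8160.

8160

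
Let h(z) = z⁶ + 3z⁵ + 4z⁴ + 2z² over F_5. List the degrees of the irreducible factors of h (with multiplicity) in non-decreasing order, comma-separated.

Roots in F_5: h(0) = 0 → root; h(1) = 0 → root; h(2) = 2; h(3) = 0 → root; h(4) = 4.
Linear factors from roots: (z), (z + 4), (z + 2).
Complete factorization: h(z) = (z + 2)·(z + 4)·(z)^2·(z² + 2z + 4).
Factor degrees with multiplicity: 1 + 1 + 1 + 1 + 2 = 6.

1, 1, 1, 1, 2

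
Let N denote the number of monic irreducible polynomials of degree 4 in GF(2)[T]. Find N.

3

The number of monic irreducibles of degree 4 over GF(2) is (1/4)·Σ_{d∣4} μ(4/d) 2^d.
Divisors of 4: 1, 2, 4; μ(4/d) for each: 0, -1, 1.
Σ = − 2^2 + 2^4 = 12.
N = 12/4 = 3.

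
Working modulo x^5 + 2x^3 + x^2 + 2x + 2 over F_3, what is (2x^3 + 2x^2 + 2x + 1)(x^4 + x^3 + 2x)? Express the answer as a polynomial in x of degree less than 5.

Multiply in F_3[x]: (2x^3 + 2x^2 + 2x + 1)·(x^4 + x^3 + 2x) = 2x^7 + x^6 + x^5 + x^4 + 2x^3 + x^2 + 2x.
Reduce using x^5 ≡ x^3 + 2x^2 + x + 1 (mod x^5 + 2x^3 + x^2 + 2x + 2).
Reduced: x^2.

x^2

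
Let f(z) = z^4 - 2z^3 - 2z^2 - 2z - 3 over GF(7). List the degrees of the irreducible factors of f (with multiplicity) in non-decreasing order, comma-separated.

1, 1, 2

Linear factors from roots: (z - 3), (z + 1).
Complete factorization: f(z) = (z + 1)·(z - 3)·(z^2 + 1).
Factor degrees with multiplicity: 1 + 1 + 2 = 4.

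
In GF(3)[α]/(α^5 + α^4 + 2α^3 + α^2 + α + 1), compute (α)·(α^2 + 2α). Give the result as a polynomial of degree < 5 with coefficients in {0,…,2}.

α^3 + 2α^2

Multiply in GF(3)[α]: (α)·(α^2 + 2α) = α^3 + 2α^2.
Reduced: α^3 + 2α^2.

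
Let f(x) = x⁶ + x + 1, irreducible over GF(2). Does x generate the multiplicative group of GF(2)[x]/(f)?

|GF(2^6)^×| = 2^6 − 1 = 63. Prime factorization: 63 = 3^2·7.
f is primitive ⇔ x has order 63 in GF(2)[x]/(f), i.e. x^(63/q) ≠ 1 for each prime q | 63.
x^(21) mod f = x⁵ + x⁴ + x³ + x + 1.
x^(9) mod f = x⁴ + x³.
None equal 1, so x has full order 63; f is primitive.

Yes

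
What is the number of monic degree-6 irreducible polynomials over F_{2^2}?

670

By the necklace-counting formula, N_4(6) = (1/6) Σ_{d|6} μ(6/d)·4^d.
Divisors of 6: 1, 2, 3, 6; μ(6/d) for each: 1, -1, -1, 1.
Σ = 4^1 − 4^2 − 4^3 + 4^6 = 4020.
N = 4020/6 = 670.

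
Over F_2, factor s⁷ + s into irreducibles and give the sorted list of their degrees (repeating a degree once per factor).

1, 1, 1, 2, 2

Write f(s) = s⁷ + s.
Roots in F_2: f(0) = 0 → root; f(1) = 0 → root.
Linear factors from roots: (s), (s + 1).
Complete factorization: f(s) = (s)·(s + 1)^2·(s² + s + 1)^2.
Factor degrees with multiplicity: 1 + 1 + 1 + 2 + 2 = 7.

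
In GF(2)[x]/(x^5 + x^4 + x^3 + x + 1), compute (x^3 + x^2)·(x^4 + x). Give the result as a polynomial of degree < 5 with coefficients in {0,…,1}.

x^3 + x^2 + x + 1

Multiply in GF(2)[x]: (x^3 + x^2)·(x^4 + x) = x^7 + x^6 + x^4 + x^3.
Reduce using x^5 ≡ x^4 + x^3 + x + 1 (mod x^5 + x^4 + x^3 + x + 1).
Reduced: x^3 + x^2 + x + 1.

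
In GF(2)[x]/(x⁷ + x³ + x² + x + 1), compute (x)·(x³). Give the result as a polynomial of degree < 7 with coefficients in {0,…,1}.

x^4

Multiply in GF(2)[x]: (x)·(x³) = x⁴.
Reduced: x⁴.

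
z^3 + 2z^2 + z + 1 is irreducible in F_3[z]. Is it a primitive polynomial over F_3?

Write f(z) = z^3 + 2z^2 + z + 1.
|GF(3^3)^×| = 3^3 − 1 = 26. Prime factorization: 26 = 2·13.
f is primitive ⇔ z has order 26 in GF(3)[z]/(f), i.e. z^(26/q) ≠ 1 for each prime q | 26.
z^(13) mod f = 2.
z^(2) mod f = z^2.
None equal 1, so z has full order 26; f is primitive.

Yes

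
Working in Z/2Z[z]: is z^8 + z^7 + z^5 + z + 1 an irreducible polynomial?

Yes

Write f(z) = z^8 + z^7 + z^5 + z + 1.
Check for roots in Z/2Z: f(0) = 1; f(1) = 1.
No roots, so no linear factors.
Monic irreducibles of degree 2 over GF(2): z^2 + z + 1.
None of them divide f (all give nonzero remainder).
Monic irreducibles of degree 3 over GF(2): z^3 + z + 1, z^3 + z^2 + 1.
None of them divide f (all give nonzero remainder).
Monic irreducibles of degree 4 over GF(2): z^4 + z + 1, z^4 + z^3 + 1, z^4 + z^3 + z^2 + z + 1.
None of them divide f (all give nonzero remainder).
No irreducible factor of degree ≤ 4 exists, so f is irreducible over GF(2).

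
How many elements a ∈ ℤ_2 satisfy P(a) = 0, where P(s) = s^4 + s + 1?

Evaluate at each of the 2 elements of ℤ_2:
P(0) = 1; P(1) = 1.
No element is a root.

0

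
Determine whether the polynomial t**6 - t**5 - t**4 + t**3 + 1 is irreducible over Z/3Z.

Yes

Write P(t) = t**6 - t**5 - t**4 + t**3 + 1.
Check for roots in Z/3Z: P(0) = 1; P(1) = 1; P(2) = 1.
No roots, so no linear factors.
Monic irreducibles of degree 2 over GF(3): t**2 + 1, t**2 + t - 1, t**2 - t - 1.
None of them divide P (all give nonzero remainder).
Degree-3 irreducible divisors: test the 8 monic irreducibles of degree 3 over GF(3).
None of them divide P (all give nonzero remainder).
No irreducible factor of degree ≤ 3 exists, so P is irreducible over GF(3).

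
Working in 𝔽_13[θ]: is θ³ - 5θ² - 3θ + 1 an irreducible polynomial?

No

Write f(θ) = θ³ - 5θ² - 3θ + 1.
Check each element of 𝔽_13 for a root: f(0)=1, f(1)=7, f(2)=9, f(3)=0, f(4)=12, f(5)=12, f(6)=6, f(7)=0, f(8)=0, f(9)=12, f(10)=3, f(11)=5, f(12)=11.
f(3) = 0, so (θ − 3) divides f(θ); f is reducible.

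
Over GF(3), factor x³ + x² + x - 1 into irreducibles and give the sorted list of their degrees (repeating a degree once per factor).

3

Write f(x) = x³ + x² + x - 1.
Roots in GF(3): f(0) = 2; f(1) = 2; f(2) = 1.
Complete factorization: f(x) = (x³ + x² + x - 1).
Factor degrees with multiplicity: 3 = 3.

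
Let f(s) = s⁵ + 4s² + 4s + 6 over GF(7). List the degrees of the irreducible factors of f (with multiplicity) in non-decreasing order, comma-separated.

Complete factorization: f(s) = (s⁵ + 4s² + 4s + 6).
Factor degrees with multiplicity: 5 = 5.

5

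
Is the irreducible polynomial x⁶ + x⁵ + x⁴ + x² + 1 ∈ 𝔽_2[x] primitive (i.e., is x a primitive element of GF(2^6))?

No

Write f(x) = x⁶ + x⁵ + x⁴ + x² + 1.
|GF(2^6)^×| = 2^6 − 1 = 63. Prime factorization: 63 = 3^2·7.
f is primitive ⇔ x has order 63 in GF(2)[x]/(f), i.e. x^(63/q) ≠ 1 for each prime q | 63.
x^(21) mod f = 1
x^(9) mod f = x³ + 1.
Since x^(21) = 1, the order of x divides 21 < 63; not primitive.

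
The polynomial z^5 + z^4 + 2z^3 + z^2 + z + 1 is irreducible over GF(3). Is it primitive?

Yes

Write f(z) = z^5 + z^4 + 2z^3 + z^2 + z + 1.
|GF(3^5)^×| = 3^5 − 1 = 242. Prime factorization: 242 = 2·11^2.
f is primitive ⇔ z has order 242 in GF(3)[z]/(f), i.e. z^(242/q) ≠ 1 for each prime q | 242.
z^(121) mod f = 2.
z^(22) mod f = z^4 + z^2 + z.
None equal 1, so z has full order 242; f is primitive.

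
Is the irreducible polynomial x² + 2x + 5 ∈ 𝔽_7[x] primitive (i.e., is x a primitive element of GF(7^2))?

Write f(x) = x² + 2x + 5.
|GF(7^2)^×| = 7^2 − 1 = 48. Prime factorization: 48 = 2^4·3.
f is primitive ⇔ x has order 48 in GF(7)[x]/(f), i.e. x^(48/q) ≠ 1 for each prime q | 48.
x^(24) mod f = 6.
x^(16) mod f = 4.
None equal 1, so x has full order 48; f is primitive.

Yes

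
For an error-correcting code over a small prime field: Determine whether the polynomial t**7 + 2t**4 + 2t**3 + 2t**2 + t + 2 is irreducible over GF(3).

Yes

Write P(t) = t**7 + 2t**4 + 2t**3 + 2t**2 + t + 2.
Check for roots in GF(3): P(0) = 2; P(1) = 1; P(2) = 2.
No roots, so no linear factors.
Monic irreducibles of degree 2 over GF(3): t**2 + 1, t**2 + t + 2, t**2 + 2t + 2.
None of them divide P (all give nonzero remainder).
Degree-3 irreducible divisors: test the 8 monic irreducibles of degree 3 over GF(3).
None of them divide P (all give nonzero remainder).
No irreducible factor of degree ≤ 3 exists, so P is irreducible over GF(3).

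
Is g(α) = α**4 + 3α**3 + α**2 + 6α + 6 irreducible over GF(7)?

Yes

Check for roots in GF(7): g(0) = 6; g(1) = 3; g(2) = 6; g(3) = 6; g(4) = 4; g(5) = 4; g(6) = 6.
No roots, so no linear factors.
Degree-2 irreducible divisors: test the 21 monic irreducibles of degree 2 over GF(7).
None of them divide g (all give nonzero remainder).
No irreducible factor of degree ≤ 2 exists, so g is irreducible over GF(7).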